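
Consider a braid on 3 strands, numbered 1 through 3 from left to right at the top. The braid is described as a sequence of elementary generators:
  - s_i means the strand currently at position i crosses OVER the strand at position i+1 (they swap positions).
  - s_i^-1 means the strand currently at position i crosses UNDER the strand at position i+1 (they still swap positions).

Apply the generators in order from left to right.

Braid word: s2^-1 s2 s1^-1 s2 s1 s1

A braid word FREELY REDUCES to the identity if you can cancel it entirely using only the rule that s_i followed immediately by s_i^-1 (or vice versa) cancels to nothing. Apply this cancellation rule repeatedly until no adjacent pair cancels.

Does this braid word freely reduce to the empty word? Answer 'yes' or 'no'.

Gen 1 (s2^-1): push. Stack: [s2^-1]
Gen 2 (s2): cancels prior s2^-1. Stack: []
Gen 3 (s1^-1): push. Stack: [s1^-1]
Gen 4 (s2): push. Stack: [s1^-1 s2]
Gen 5 (s1): push. Stack: [s1^-1 s2 s1]
Gen 6 (s1): push. Stack: [s1^-1 s2 s1 s1]
Reduced word: s1^-1 s2 s1 s1

Answer: no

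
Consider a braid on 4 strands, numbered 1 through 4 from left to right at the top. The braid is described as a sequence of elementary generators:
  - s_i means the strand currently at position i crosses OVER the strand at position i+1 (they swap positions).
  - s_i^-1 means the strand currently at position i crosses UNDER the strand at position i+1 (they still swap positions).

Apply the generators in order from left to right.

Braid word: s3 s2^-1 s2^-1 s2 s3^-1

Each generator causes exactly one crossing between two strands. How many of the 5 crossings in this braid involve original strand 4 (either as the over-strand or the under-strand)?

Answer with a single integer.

Gen 1: crossing 3x4. Involves strand 4? yes. Count so far: 1
Gen 2: crossing 2x4. Involves strand 4? yes. Count so far: 2
Gen 3: crossing 4x2. Involves strand 4? yes. Count so far: 3
Gen 4: crossing 2x4. Involves strand 4? yes. Count so far: 4
Gen 5: crossing 2x3. Involves strand 4? no. Count so far: 4

Answer: 4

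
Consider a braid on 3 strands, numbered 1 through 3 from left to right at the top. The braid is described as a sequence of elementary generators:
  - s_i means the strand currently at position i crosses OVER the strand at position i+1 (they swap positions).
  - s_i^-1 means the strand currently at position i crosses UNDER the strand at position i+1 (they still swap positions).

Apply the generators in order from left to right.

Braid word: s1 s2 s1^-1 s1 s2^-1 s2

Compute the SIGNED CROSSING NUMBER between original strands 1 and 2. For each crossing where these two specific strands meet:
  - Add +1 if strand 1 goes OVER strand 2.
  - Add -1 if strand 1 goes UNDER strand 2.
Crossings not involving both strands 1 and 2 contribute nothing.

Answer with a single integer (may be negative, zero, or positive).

Gen 1: 1 over 2. Both 1&2? yes. Contrib: +1. Sum: 1
Gen 2: crossing 1x3. Both 1&2? no. Sum: 1
Gen 3: crossing 2x3. Both 1&2? no. Sum: 1
Gen 4: crossing 3x2. Both 1&2? no. Sum: 1
Gen 5: crossing 3x1. Both 1&2? no. Sum: 1
Gen 6: crossing 1x3. Both 1&2? no. Sum: 1

Answer: 1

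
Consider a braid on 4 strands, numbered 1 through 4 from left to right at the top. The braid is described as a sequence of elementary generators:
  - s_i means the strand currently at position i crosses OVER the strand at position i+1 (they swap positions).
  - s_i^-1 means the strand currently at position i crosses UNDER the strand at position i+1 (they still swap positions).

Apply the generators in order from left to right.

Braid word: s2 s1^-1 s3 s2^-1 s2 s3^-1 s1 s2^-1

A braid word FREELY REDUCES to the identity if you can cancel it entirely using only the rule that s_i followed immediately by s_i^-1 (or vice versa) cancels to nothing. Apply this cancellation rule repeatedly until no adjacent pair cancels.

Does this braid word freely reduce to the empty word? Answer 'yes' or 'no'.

Gen 1 (s2): push. Stack: [s2]
Gen 2 (s1^-1): push. Stack: [s2 s1^-1]
Gen 3 (s3): push. Stack: [s2 s1^-1 s3]
Gen 4 (s2^-1): push. Stack: [s2 s1^-1 s3 s2^-1]
Gen 5 (s2): cancels prior s2^-1. Stack: [s2 s1^-1 s3]
Gen 6 (s3^-1): cancels prior s3. Stack: [s2 s1^-1]
Gen 7 (s1): cancels prior s1^-1. Stack: [s2]
Gen 8 (s2^-1): cancels prior s2. Stack: []
Reduced word: (empty)

Answer: yes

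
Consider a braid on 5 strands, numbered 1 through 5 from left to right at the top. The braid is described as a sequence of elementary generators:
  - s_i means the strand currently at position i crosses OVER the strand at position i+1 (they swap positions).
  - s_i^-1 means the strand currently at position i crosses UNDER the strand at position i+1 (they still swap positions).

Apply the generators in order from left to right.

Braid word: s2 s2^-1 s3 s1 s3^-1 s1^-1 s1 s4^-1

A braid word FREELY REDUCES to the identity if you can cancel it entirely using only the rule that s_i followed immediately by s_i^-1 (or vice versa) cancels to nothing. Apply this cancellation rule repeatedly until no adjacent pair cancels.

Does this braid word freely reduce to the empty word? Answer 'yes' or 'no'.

Answer: no

Derivation:
Gen 1 (s2): push. Stack: [s2]
Gen 2 (s2^-1): cancels prior s2. Stack: []
Gen 3 (s3): push. Stack: [s3]
Gen 4 (s1): push. Stack: [s3 s1]
Gen 5 (s3^-1): push. Stack: [s3 s1 s3^-1]
Gen 6 (s1^-1): push. Stack: [s3 s1 s3^-1 s1^-1]
Gen 7 (s1): cancels prior s1^-1. Stack: [s3 s1 s3^-1]
Gen 8 (s4^-1): push. Stack: [s3 s1 s3^-1 s4^-1]
Reduced word: s3 s1 s3^-1 s4^-1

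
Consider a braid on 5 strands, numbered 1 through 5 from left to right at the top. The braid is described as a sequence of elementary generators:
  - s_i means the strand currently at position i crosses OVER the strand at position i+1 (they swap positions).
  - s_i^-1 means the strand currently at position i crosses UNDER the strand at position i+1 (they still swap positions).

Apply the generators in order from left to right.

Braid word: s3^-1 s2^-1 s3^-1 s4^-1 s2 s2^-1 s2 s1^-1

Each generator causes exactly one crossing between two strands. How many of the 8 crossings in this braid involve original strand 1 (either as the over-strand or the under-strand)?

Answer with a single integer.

Answer: 1

Derivation:
Gen 1: crossing 3x4. Involves strand 1? no. Count so far: 0
Gen 2: crossing 2x4. Involves strand 1? no. Count so far: 0
Gen 3: crossing 2x3. Involves strand 1? no. Count so far: 0
Gen 4: crossing 2x5. Involves strand 1? no. Count so far: 0
Gen 5: crossing 4x3. Involves strand 1? no. Count so far: 0
Gen 6: crossing 3x4. Involves strand 1? no. Count so far: 0
Gen 7: crossing 4x3. Involves strand 1? no. Count so far: 0
Gen 8: crossing 1x3. Involves strand 1? yes. Count so far: 1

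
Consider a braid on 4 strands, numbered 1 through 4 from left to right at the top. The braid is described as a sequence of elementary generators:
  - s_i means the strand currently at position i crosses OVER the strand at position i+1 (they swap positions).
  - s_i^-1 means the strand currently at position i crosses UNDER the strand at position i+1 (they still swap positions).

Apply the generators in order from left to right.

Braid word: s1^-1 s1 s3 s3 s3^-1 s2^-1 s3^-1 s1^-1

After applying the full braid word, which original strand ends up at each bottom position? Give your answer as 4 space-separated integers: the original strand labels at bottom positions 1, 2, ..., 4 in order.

Gen 1 (s1^-1): strand 1 crosses under strand 2. Perm now: [2 1 3 4]
Gen 2 (s1): strand 2 crosses over strand 1. Perm now: [1 2 3 4]
Gen 3 (s3): strand 3 crosses over strand 4. Perm now: [1 2 4 3]
Gen 4 (s3): strand 4 crosses over strand 3. Perm now: [1 2 3 4]
Gen 5 (s3^-1): strand 3 crosses under strand 4. Perm now: [1 2 4 3]
Gen 6 (s2^-1): strand 2 crosses under strand 4. Perm now: [1 4 2 3]
Gen 7 (s3^-1): strand 2 crosses under strand 3. Perm now: [1 4 3 2]
Gen 8 (s1^-1): strand 1 crosses under strand 4. Perm now: [4 1 3 2]

Answer: 4 1 3 2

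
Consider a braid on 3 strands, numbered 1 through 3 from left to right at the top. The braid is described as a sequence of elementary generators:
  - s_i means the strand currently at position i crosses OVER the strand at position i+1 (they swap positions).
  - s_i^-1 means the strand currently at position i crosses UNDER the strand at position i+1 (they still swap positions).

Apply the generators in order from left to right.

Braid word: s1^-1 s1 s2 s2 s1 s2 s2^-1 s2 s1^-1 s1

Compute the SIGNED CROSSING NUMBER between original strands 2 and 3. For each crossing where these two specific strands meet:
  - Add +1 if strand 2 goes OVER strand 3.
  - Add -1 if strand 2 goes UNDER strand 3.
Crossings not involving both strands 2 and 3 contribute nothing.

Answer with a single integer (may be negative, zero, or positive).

Gen 1: crossing 1x2. Both 2&3? no. Sum: 0
Gen 2: crossing 2x1. Both 2&3? no. Sum: 0
Gen 3: 2 over 3. Both 2&3? yes. Contrib: +1. Sum: 1
Gen 4: 3 over 2. Both 2&3? yes. Contrib: -1. Sum: 0
Gen 5: crossing 1x2. Both 2&3? no. Sum: 0
Gen 6: crossing 1x3. Both 2&3? no. Sum: 0
Gen 7: crossing 3x1. Both 2&3? no. Sum: 0
Gen 8: crossing 1x3. Both 2&3? no. Sum: 0
Gen 9: 2 under 3. Both 2&3? yes. Contrib: -1. Sum: -1
Gen 10: 3 over 2. Both 2&3? yes. Contrib: -1. Sum: -2

Answer: -2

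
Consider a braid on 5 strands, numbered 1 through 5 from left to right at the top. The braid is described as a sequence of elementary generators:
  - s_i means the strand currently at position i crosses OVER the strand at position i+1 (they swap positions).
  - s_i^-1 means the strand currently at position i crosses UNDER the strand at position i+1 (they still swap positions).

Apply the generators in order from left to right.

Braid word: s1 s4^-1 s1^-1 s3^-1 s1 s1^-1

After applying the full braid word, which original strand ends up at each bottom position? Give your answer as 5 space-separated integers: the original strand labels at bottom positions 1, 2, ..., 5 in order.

Gen 1 (s1): strand 1 crosses over strand 2. Perm now: [2 1 3 4 5]
Gen 2 (s4^-1): strand 4 crosses under strand 5. Perm now: [2 1 3 5 4]
Gen 3 (s1^-1): strand 2 crosses under strand 1. Perm now: [1 2 3 5 4]
Gen 4 (s3^-1): strand 3 crosses under strand 5. Perm now: [1 2 5 3 4]
Gen 5 (s1): strand 1 crosses over strand 2. Perm now: [2 1 5 3 4]
Gen 6 (s1^-1): strand 2 crosses under strand 1. Perm now: [1 2 5 3 4]

Answer: 1 2 5 3 4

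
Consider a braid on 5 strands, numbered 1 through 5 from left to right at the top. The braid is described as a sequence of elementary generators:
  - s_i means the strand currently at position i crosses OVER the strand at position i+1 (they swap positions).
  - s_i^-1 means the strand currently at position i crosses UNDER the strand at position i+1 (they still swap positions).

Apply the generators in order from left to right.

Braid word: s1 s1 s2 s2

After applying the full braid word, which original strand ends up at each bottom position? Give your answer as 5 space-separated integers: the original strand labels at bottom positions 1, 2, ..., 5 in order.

Gen 1 (s1): strand 1 crosses over strand 2. Perm now: [2 1 3 4 5]
Gen 2 (s1): strand 2 crosses over strand 1. Perm now: [1 2 3 4 5]
Gen 3 (s2): strand 2 crosses over strand 3. Perm now: [1 3 2 4 5]
Gen 4 (s2): strand 3 crosses over strand 2. Perm now: [1 2 3 4 5]

Answer: 1 2 3 4 5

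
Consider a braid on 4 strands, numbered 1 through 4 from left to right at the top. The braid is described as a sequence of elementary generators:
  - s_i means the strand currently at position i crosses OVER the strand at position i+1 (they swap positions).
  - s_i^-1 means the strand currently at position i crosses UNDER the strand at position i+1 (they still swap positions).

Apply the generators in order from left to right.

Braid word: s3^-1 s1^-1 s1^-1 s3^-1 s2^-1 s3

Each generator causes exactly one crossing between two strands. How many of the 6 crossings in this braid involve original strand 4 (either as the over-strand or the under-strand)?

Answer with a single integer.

Gen 1: crossing 3x4. Involves strand 4? yes. Count so far: 1
Gen 2: crossing 1x2. Involves strand 4? no. Count so far: 1
Gen 3: crossing 2x1. Involves strand 4? no. Count so far: 1
Gen 4: crossing 4x3. Involves strand 4? yes. Count so far: 2
Gen 5: crossing 2x3. Involves strand 4? no. Count so far: 2
Gen 6: crossing 2x4. Involves strand 4? yes. Count so far: 3

Answer: 3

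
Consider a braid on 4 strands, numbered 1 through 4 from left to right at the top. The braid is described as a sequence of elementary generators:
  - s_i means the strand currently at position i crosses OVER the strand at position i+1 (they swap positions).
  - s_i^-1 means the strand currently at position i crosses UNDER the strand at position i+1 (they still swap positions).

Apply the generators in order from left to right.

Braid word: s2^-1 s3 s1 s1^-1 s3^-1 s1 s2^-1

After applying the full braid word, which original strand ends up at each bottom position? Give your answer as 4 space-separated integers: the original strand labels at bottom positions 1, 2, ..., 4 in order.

Answer: 3 2 1 4

Derivation:
Gen 1 (s2^-1): strand 2 crosses under strand 3. Perm now: [1 3 2 4]
Gen 2 (s3): strand 2 crosses over strand 4. Perm now: [1 3 4 2]
Gen 3 (s1): strand 1 crosses over strand 3. Perm now: [3 1 4 2]
Gen 4 (s1^-1): strand 3 crosses under strand 1. Perm now: [1 3 4 2]
Gen 5 (s3^-1): strand 4 crosses under strand 2. Perm now: [1 3 2 4]
Gen 6 (s1): strand 1 crosses over strand 3. Perm now: [3 1 2 4]
Gen 7 (s2^-1): strand 1 crosses under strand 2. Perm now: [3 2 1 4]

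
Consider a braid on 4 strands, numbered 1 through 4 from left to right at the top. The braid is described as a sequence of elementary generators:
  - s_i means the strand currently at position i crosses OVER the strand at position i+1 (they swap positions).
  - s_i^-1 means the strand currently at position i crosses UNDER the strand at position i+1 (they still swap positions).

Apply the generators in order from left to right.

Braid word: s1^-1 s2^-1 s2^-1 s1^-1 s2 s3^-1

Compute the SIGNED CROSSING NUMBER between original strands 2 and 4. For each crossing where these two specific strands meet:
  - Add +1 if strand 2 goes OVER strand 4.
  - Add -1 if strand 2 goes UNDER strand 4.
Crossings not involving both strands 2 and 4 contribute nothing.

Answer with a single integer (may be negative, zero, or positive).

Gen 1: crossing 1x2. Both 2&4? no. Sum: 0
Gen 2: crossing 1x3. Both 2&4? no. Sum: 0
Gen 3: crossing 3x1. Both 2&4? no. Sum: 0
Gen 4: crossing 2x1. Both 2&4? no. Sum: 0
Gen 5: crossing 2x3. Both 2&4? no. Sum: 0
Gen 6: 2 under 4. Both 2&4? yes. Contrib: -1. Sum: -1

Answer: -1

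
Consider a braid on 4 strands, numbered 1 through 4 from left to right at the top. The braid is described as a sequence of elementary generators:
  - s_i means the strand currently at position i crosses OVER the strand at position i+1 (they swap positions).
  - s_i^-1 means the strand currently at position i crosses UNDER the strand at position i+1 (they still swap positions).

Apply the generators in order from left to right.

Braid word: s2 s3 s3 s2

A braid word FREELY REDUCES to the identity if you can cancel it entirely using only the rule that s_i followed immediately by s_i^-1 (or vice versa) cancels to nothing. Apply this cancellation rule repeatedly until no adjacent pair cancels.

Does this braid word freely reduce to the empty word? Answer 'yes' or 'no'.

Answer: no

Derivation:
Gen 1 (s2): push. Stack: [s2]
Gen 2 (s3): push. Stack: [s2 s3]
Gen 3 (s3): push. Stack: [s2 s3 s3]
Gen 4 (s2): push. Stack: [s2 s3 s3 s2]
Reduced word: s2 s3 s3 s2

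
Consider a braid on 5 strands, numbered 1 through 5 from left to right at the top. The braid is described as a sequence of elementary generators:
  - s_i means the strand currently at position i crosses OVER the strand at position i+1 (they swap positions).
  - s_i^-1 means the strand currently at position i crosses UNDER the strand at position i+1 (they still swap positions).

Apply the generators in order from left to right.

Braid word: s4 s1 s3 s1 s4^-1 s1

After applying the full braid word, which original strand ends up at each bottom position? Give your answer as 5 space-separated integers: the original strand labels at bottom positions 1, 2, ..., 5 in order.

Answer: 2 1 5 4 3

Derivation:
Gen 1 (s4): strand 4 crosses over strand 5. Perm now: [1 2 3 5 4]
Gen 2 (s1): strand 1 crosses over strand 2. Perm now: [2 1 3 5 4]
Gen 3 (s3): strand 3 crosses over strand 5. Perm now: [2 1 5 3 4]
Gen 4 (s1): strand 2 crosses over strand 1. Perm now: [1 2 5 3 4]
Gen 5 (s4^-1): strand 3 crosses under strand 4. Perm now: [1 2 5 4 3]
Gen 6 (s1): strand 1 crosses over strand 2. Perm now: [2 1 5 4 3]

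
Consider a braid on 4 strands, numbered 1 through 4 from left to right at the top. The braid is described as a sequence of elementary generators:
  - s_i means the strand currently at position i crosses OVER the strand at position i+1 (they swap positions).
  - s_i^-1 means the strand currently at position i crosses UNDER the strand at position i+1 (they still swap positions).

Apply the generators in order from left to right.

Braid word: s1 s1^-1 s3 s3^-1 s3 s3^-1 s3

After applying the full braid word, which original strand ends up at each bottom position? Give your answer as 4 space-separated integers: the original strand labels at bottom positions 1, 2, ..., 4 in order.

Answer: 1 2 4 3

Derivation:
Gen 1 (s1): strand 1 crosses over strand 2. Perm now: [2 1 3 4]
Gen 2 (s1^-1): strand 2 crosses under strand 1. Perm now: [1 2 3 4]
Gen 3 (s3): strand 3 crosses over strand 4. Perm now: [1 2 4 3]
Gen 4 (s3^-1): strand 4 crosses under strand 3. Perm now: [1 2 3 4]
Gen 5 (s3): strand 3 crosses over strand 4. Perm now: [1 2 4 3]
Gen 6 (s3^-1): strand 4 crosses under strand 3. Perm now: [1 2 3 4]
Gen 7 (s3): strand 3 crosses over strand 4. Perm now: [1 2 4 3]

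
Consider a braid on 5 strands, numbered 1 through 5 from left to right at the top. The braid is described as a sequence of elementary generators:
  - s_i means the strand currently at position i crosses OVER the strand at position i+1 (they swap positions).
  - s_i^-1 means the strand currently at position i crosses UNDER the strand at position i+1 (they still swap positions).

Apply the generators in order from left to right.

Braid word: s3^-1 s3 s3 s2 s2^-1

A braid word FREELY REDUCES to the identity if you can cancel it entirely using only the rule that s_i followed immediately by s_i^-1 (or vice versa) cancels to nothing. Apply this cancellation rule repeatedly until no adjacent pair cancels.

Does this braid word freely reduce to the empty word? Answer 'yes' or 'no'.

Gen 1 (s3^-1): push. Stack: [s3^-1]
Gen 2 (s3): cancels prior s3^-1. Stack: []
Gen 3 (s3): push. Stack: [s3]
Gen 4 (s2): push. Stack: [s3 s2]
Gen 5 (s2^-1): cancels prior s2. Stack: [s3]
Reduced word: s3

Answer: no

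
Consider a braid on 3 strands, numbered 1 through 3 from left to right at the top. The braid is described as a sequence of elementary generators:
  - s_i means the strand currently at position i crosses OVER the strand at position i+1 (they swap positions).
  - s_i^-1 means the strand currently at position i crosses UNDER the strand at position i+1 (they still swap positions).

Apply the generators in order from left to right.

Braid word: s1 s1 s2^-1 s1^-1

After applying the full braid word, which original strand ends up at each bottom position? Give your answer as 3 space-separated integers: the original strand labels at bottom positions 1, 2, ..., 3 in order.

Answer: 3 1 2

Derivation:
Gen 1 (s1): strand 1 crosses over strand 2. Perm now: [2 1 3]
Gen 2 (s1): strand 2 crosses over strand 1. Perm now: [1 2 3]
Gen 3 (s2^-1): strand 2 crosses under strand 3. Perm now: [1 3 2]
Gen 4 (s1^-1): strand 1 crosses under strand 3. Perm now: [3 1 2]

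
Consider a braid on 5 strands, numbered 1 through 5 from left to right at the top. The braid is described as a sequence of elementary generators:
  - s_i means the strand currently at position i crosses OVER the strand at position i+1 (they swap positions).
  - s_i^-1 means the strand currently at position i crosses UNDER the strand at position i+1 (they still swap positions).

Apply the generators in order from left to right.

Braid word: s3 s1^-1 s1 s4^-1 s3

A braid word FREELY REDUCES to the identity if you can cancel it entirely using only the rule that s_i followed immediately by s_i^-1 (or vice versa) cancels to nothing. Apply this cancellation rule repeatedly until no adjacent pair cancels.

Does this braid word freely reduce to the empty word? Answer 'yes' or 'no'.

Answer: no

Derivation:
Gen 1 (s3): push. Stack: [s3]
Gen 2 (s1^-1): push. Stack: [s3 s1^-1]
Gen 3 (s1): cancels prior s1^-1. Stack: [s3]
Gen 4 (s4^-1): push. Stack: [s3 s4^-1]
Gen 5 (s3): push. Stack: [s3 s4^-1 s3]
Reduced word: s3 s4^-1 s3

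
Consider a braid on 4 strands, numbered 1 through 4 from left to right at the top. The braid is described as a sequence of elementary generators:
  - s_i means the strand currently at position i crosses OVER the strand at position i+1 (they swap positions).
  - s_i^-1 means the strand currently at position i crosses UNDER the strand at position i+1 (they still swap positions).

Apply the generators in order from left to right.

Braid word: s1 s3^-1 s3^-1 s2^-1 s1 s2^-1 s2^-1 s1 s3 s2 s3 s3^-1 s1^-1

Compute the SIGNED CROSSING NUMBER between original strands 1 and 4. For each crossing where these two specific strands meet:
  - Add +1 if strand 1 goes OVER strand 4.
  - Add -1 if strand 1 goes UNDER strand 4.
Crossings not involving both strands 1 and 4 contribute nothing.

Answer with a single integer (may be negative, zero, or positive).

Gen 1: crossing 1x2. Both 1&4? no. Sum: 0
Gen 2: crossing 3x4. Both 1&4? no. Sum: 0
Gen 3: crossing 4x3. Both 1&4? no. Sum: 0
Gen 4: crossing 1x3. Both 1&4? no. Sum: 0
Gen 5: crossing 2x3. Both 1&4? no. Sum: 0
Gen 6: crossing 2x1. Both 1&4? no. Sum: 0
Gen 7: crossing 1x2. Both 1&4? no. Sum: 0
Gen 8: crossing 3x2. Both 1&4? no. Sum: 0
Gen 9: 1 over 4. Both 1&4? yes. Contrib: +1. Sum: 1
Gen 10: crossing 3x4. Both 1&4? no. Sum: 1
Gen 11: crossing 3x1. Both 1&4? no. Sum: 1
Gen 12: crossing 1x3. Both 1&4? no. Sum: 1
Gen 13: crossing 2x4. Both 1&4? no. Sum: 1

Answer: 1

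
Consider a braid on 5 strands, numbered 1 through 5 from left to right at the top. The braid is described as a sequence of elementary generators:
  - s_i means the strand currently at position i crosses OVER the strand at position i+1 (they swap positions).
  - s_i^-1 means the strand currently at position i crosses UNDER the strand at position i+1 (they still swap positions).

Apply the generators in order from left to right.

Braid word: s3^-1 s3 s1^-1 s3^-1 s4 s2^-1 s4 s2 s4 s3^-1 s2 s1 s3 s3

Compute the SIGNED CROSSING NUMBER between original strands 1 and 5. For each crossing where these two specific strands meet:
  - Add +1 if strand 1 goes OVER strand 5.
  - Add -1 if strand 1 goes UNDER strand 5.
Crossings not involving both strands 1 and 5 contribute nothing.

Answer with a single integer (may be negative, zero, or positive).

Gen 1: crossing 3x4. Both 1&5? no. Sum: 0
Gen 2: crossing 4x3. Both 1&5? no. Sum: 0
Gen 3: crossing 1x2. Both 1&5? no. Sum: 0
Gen 4: crossing 3x4. Both 1&5? no. Sum: 0
Gen 5: crossing 3x5. Both 1&5? no. Sum: 0
Gen 6: crossing 1x4. Both 1&5? no. Sum: 0
Gen 7: crossing 5x3. Both 1&5? no. Sum: 0
Gen 8: crossing 4x1. Both 1&5? no. Sum: 0
Gen 9: crossing 3x5. Both 1&5? no. Sum: 0
Gen 10: crossing 4x5. Both 1&5? no. Sum: 0
Gen 11: 1 over 5. Both 1&5? yes. Contrib: +1. Sum: 1
Gen 12: crossing 2x5. Both 1&5? no. Sum: 1
Gen 13: crossing 1x4. Both 1&5? no. Sum: 1
Gen 14: crossing 4x1. Both 1&5? no. Sum: 1

Answer: 1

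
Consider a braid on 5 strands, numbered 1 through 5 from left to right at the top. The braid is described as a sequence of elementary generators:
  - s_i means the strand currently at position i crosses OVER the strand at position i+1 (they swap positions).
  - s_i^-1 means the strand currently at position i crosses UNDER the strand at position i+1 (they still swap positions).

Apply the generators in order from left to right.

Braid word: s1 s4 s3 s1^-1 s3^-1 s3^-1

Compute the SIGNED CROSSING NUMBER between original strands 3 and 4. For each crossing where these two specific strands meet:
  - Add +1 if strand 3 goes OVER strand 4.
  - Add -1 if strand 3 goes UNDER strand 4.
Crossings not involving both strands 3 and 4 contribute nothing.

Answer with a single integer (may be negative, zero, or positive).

Gen 1: crossing 1x2. Both 3&4? no. Sum: 0
Gen 2: crossing 4x5. Both 3&4? no. Sum: 0
Gen 3: crossing 3x5. Both 3&4? no. Sum: 0
Gen 4: crossing 2x1. Both 3&4? no. Sum: 0
Gen 5: crossing 5x3. Both 3&4? no. Sum: 0
Gen 6: crossing 3x5. Both 3&4? no. Sum: 0

Answer: 0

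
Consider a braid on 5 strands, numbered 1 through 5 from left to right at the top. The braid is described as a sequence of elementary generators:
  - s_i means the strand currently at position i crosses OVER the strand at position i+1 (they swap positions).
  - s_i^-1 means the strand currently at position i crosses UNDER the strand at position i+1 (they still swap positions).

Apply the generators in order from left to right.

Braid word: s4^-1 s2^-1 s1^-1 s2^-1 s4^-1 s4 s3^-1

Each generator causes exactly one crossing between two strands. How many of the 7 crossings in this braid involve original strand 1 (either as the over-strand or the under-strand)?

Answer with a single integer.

Gen 1: crossing 4x5. Involves strand 1? no. Count so far: 0
Gen 2: crossing 2x3. Involves strand 1? no. Count so far: 0
Gen 3: crossing 1x3. Involves strand 1? yes. Count so far: 1
Gen 4: crossing 1x2. Involves strand 1? yes. Count so far: 2
Gen 5: crossing 5x4. Involves strand 1? no. Count so far: 2
Gen 6: crossing 4x5. Involves strand 1? no. Count so far: 2
Gen 7: crossing 1x5. Involves strand 1? yes. Count so far: 3

Answer: 3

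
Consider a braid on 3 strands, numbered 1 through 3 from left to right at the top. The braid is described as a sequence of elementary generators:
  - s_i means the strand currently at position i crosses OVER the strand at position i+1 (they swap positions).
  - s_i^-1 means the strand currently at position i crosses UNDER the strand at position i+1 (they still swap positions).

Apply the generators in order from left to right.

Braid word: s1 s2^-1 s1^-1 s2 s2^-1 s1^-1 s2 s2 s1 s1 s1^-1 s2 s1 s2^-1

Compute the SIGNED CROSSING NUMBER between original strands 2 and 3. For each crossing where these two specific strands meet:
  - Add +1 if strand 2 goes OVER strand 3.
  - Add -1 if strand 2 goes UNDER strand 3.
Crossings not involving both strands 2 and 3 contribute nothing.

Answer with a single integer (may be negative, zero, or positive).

Gen 1: crossing 1x2. Both 2&3? no. Sum: 0
Gen 2: crossing 1x3. Both 2&3? no. Sum: 0
Gen 3: 2 under 3. Both 2&3? yes. Contrib: -1. Sum: -1
Gen 4: crossing 2x1. Both 2&3? no. Sum: -1
Gen 5: crossing 1x2. Both 2&3? no. Sum: -1
Gen 6: 3 under 2. Both 2&3? yes. Contrib: +1. Sum: 0
Gen 7: crossing 3x1. Both 2&3? no. Sum: 0
Gen 8: crossing 1x3. Both 2&3? no. Sum: 0
Gen 9: 2 over 3. Both 2&3? yes. Contrib: +1. Sum: 1
Gen 10: 3 over 2. Both 2&3? yes. Contrib: -1. Sum: 0
Gen 11: 2 under 3. Both 2&3? yes. Contrib: -1. Sum: -1
Gen 12: crossing 2x1. Both 2&3? no. Sum: -1
Gen 13: crossing 3x1. Both 2&3? no. Sum: -1
Gen 14: 3 under 2. Both 2&3? yes. Contrib: +1. Sum: 0

Answer: 0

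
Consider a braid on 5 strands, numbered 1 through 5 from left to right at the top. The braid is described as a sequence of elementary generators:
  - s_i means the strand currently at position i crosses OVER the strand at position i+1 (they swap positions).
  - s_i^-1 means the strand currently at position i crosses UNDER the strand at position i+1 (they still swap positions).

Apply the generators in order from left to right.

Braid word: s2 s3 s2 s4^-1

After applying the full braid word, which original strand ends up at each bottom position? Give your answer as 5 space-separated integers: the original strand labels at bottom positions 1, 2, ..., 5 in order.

Gen 1 (s2): strand 2 crosses over strand 3. Perm now: [1 3 2 4 5]
Gen 2 (s3): strand 2 crosses over strand 4. Perm now: [1 3 4 2 5]
Gen 3 (s2): strand 3 crosses over strand 4. Perm now: [1 4 3 2 5]
Gen 4 (s4^-1): strand 2 crosses under strand 5. Perm now: [1 4 3 5 2]

Answer: 1 4 3 5 2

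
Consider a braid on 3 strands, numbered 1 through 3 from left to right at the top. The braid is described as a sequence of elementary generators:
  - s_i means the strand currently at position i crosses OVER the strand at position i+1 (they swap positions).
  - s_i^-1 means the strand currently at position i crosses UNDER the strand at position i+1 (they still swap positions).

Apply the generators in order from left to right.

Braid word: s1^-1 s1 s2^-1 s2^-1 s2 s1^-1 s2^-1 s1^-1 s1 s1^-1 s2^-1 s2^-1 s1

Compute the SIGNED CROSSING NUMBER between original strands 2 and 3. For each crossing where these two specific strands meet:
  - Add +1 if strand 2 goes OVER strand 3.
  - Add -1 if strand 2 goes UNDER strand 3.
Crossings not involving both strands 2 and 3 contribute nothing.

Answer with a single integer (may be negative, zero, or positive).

Answer: 5

Derivation:
Gen 1: crossing 1x2. Both 2&3? no. Sum: 0
Gen 2: crossing 2x1. Both 2&3? no. Sum: 0
Gen 3: 2 under 3. Both 2&3? yes. Contrib: -1. Sum: -1
Gen 4: 3 under 2. Both 2&3? yes. Contrib: +1. Sum: 0
Gen 5: 2 over 3. Both 2&3? yes. Contrib: +1. Sum: 1
Gen 6: crossing 1x3. Both 2&3? no. Sum: 1
Gen 7: crossing 1x2. Both 2&3? no. Sum: 1
Gen 8: 3 under 2. Both 2&3? yes. Contrib: +1. Sum: 2
Gen 9: 2 over 3. Both 2&3? yes. Contrib: +1. Sum: 3
Gen 10: 3 under 2. Both 2&3? yes. Contrib: +1. Sum: 4
Gen 11: crossing 3x1. Both 2&3? no. Sum: 4
Gen 12: crossing 1x3. Both 2&3? no. Sum: 4
Gen 13: 2 over 3. Both 2&3? yes. Contrib: +1. Sum: 5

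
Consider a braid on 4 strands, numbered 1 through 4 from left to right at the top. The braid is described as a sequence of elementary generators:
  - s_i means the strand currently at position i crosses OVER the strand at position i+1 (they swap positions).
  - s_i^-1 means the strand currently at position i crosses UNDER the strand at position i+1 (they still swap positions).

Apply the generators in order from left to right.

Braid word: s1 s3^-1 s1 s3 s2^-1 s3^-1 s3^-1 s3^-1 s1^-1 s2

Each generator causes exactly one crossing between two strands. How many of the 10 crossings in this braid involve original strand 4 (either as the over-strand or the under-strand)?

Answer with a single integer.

Gen 1: crossing 1x2. Involves strand 4? no. Count so far: 0
Gen 2: crossing 3x4. Involves strand 4? yes. Count so far: 1
Gen 3: crossing 2x1. Involves strand 4? no. Count so far: 1
Gen 4: crossing 4x3. Involves strand 4? yes. Count so far: 2
Gen 5: crossing 2x3. Involves strand 4? no. Count so far: 2
Gen 6: crossing 2x4. Involves strand 4? yes. Count so far: 3
Gen 7: crossing 4x2. Involves strand 4? yes. Count so far: 4
Gen 8: crossing 2x4. Involves strand 4? yes. Count so far: 5
Gen 9: crossing 1x3. Involves strand 4? no. Count so far: 5
Gen 10: crossing 1x4. Involves strand 4? yes. Count so far: 6

Answer: 6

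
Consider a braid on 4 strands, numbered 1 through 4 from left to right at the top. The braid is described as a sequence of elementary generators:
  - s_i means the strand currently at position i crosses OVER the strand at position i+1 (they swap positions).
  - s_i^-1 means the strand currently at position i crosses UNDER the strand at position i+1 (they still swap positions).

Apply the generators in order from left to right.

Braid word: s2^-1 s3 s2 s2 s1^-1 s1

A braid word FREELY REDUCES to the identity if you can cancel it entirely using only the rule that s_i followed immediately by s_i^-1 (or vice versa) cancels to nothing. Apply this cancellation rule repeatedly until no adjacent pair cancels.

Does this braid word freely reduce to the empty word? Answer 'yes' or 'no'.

Gen 1 (s2^-1): push. Stack: [s2^-1]
Gen 2 (s3): push. Stack: [s2^-1 s3]
Gen 3 (s2): push. Stack: [s2^-1 s3 s2]
Gen 4 (s2): push. Stack: [s2^-1 s3 s2 s2]
Gen 5 (s1^-1): push. Stack: [s2^-1 s3 s2 s2 s1^-1]
Gen 6 (s1): cancels prior s1^-1. Stack: [s2^-1 s3 s2 s2]
Reduced word: s2^-1 s3 s2 s2

Answer: no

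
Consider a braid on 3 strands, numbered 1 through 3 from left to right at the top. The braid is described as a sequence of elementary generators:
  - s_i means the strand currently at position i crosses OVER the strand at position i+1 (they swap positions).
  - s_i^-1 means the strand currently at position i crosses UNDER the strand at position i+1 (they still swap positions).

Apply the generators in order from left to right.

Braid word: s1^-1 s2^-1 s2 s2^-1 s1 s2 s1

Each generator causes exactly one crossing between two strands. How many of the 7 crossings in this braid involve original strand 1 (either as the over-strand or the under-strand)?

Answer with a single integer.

Answer: 6

Derivation:
Gen 1: crossing 1x2. Involves strand 1? yes. Count so far: 1
Gen 2: crossing 1x3. Involves strand 1? yes. Count so far: 2
Gen 3: crossing 3x1. Involves strand 1? yes. Count so far: 3
Gen 4: crossing 1x3. Involves strand 1? yes. Count so far: 4
Gen 5: crossing 2x3. Involves strand 1? no. Count so far: 4
Gen 6: crossing 2x1. Involves strand 1? yes. Count so far: 5
Gen 7: crossing 3x1. Involves strand 1? yes. Count so far: 6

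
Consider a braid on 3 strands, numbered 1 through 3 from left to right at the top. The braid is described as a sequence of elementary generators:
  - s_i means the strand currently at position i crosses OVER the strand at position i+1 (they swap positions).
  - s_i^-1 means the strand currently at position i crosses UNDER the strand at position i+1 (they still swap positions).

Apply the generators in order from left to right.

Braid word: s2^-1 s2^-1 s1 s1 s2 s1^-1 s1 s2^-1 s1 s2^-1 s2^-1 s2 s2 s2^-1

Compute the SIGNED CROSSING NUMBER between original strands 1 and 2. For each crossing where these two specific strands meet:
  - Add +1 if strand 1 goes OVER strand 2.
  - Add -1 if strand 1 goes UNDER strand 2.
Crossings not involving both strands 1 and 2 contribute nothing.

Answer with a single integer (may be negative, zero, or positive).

Answer: 1

Derivation:
Gen 1: crossing 2x3. Both 1&2? no. Sum: 0
Gen 2: crossing 3x2. Both 1&2? no. Sum: 0
Gen 3: 1 over 2. Both 1&2? yes. Contrib: +1. Sum: 1
Gen 4: 2 over 1. Both 1&2? yes. Contrib: -1. Sum: 0
Gen 5: crossing 2x3. Both 1&2? no. Sum: 0
Gen 6: crossing 1x3. Both 1&2? no. Sum: 0
Gen 7: crossing 3x1. Both 1&2? no. Sum: 0
Gen 8: crossing 3x2. Both 1&2? no. Sum: 0
Gen 9: 1 over 2. Both 1&2? yes. Contrib: +1. Sum: 1
Gen 10: crossing 1x3. Both 1&2? no. Sum: 1
Gen 11: crossing 3x1. Both 1&2? no. Sum: 1
Gen 12: crossing 1x3. Both 1&2? no. Sum: 1
Gen 13: crossing 3x1. Both 1&2? no. Sum: 1
Gen 14: crossing 1x3. Both 1&2? no. Sum: 1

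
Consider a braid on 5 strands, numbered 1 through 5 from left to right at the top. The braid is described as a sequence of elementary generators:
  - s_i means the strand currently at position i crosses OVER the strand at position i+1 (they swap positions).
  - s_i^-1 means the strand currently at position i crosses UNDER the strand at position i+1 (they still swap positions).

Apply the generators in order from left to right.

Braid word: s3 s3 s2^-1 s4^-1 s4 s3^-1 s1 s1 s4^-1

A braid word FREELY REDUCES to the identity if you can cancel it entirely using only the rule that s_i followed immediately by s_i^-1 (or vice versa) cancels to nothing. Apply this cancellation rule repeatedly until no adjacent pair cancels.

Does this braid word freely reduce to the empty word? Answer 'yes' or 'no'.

Gen 1 (s3): push. Stack: [s3]
Gen 2 (s3): push. Stack: [s3 s3]
Gen 3 (s2^-1): push. Stack: [s3 s3 s2^-1]
Gen 4 (s4^-1): push. Stack: [s3 s3 s2^-1 s4^-1]
Gen 5 (s4): cancels prior s4^-1. Stack: [s3 s3 s2^-1]
Gen 6 (s3^-1): push. Stack: [s3 s3 s2^-1 s3^-1]
Gen 7 (s1): push. Stack: [s3 s3 s2^-1 s3^-1 s1]
Gen 8 (s1): push. Stack: [s3 s3 s2^-1 s3^-1 s1 s1]
Gen 9 (s4^-1): push. Stack: [s3 s3 s2^-1 s3^-1 s1 s1 s4^-1]
Reduced word: s3 s3 s2^-1 s3^-1 s1 s1 s4^-1

Answer: no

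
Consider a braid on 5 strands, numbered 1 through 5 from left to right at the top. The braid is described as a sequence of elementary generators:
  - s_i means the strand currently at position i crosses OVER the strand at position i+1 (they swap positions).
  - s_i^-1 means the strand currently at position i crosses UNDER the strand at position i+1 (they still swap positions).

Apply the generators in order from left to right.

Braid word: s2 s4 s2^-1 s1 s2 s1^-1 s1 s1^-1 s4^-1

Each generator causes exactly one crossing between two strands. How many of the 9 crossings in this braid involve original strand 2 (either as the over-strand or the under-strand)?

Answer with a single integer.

Gen 1: crossing 2x3. Involves strand 2? yes. Count so far: 1
Gen 2: crossing 4x5. Involves strand 2? no. Count so far: 1
Gen 3: crossing 3x2. Involves strand 2? yes. Count so far: 2
Gen 4: crossing 1x2. Involves strand 2? yes. Count so far: 3
Gen 5: crossing 1x3. Involves strand 2? no. Count so far: 3
Gen 6: crossing 2x3. Involves strand 2? yes. Count so far: 4
Gen 7: crossing 3x2. Involves strand 2? yes. Count so far: 5
Gen 8: crossing 2x3. Involves strand 2? yes. Count so far: 6
Gen 9: crossing 5x4. Involves strand 2? no. Count so far: 6

Answer: 6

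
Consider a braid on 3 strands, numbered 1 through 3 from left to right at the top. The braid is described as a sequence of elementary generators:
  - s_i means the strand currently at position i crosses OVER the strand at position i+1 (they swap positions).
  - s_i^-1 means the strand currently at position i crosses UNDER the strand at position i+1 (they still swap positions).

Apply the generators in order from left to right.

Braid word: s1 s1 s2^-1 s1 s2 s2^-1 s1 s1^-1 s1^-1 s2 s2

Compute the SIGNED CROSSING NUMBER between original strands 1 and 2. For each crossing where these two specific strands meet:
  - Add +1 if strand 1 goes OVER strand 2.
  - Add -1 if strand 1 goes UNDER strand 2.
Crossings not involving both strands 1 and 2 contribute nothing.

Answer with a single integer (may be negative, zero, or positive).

Gen 1: 1 over 2. Both 1&2? yes. Contrib: +1. Sum: 1
Gen 2: 2 over 1. Both 1&2? yes. Contrib: -1. Sum: 0
Gen 3: crossing 2x3. Both 1&2? no. Sum: 0
Gen 4: crossing 1x3. Both 1&2? no. Sum: 0
Gen 5: 1 over 2. Both 1&2? yes. Contrib: +1. Sum: 1
Gen 6: 2 under 1. Both 1&2? yes. Contrib: +1. Sum: 2
Gen 7: crossing 3x1. Both 1&2? no. Sum: 2
Gen 8: crossing 1x3. Both 1&2? no. Sum: 2
Gen 9: crossing 3x1. Both 1&2? no. Sum: 2
Gen 10: crossing 3x2. Both 1&2? no. Sum: 2
Gen 11: crossing 2x3. Both 1&2? no. Sum: 2

Answer: 2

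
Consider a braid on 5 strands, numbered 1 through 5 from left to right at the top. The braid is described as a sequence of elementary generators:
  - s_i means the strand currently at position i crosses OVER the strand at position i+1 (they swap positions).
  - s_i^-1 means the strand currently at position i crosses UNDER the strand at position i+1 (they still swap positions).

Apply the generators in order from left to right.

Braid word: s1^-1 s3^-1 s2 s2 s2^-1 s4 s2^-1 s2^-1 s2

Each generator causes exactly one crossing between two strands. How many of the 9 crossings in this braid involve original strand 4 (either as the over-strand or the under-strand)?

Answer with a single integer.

Gen 1: crossing 1x2. Involves strand 4? no. Count so far: 0
Gen 2: crossing 3x4. Involves strand 4? yes. Count so far: 1
Gen 3: crossing 1x4. Involves strand 4? yes. Count so far: 2
Gen 4: crossing 4x1. Involves strand 4? yes. Count so far: 3
Gen 5: crossing 1x4. Involves strand 4? yes. Count so far: 4
Gen 6: crossing 3x5. Involves strand 4? no. Count so far: 4
Gen 7: crossing 4x1. Involves strand 4? yes. Count so far: 5
Gen 8: crossing 1x4. Involves strand 4? yes. Count so far: 6
Gen 9: crossing 4x1. Involves strand 4? yes. Count so far: 7

Answer: 7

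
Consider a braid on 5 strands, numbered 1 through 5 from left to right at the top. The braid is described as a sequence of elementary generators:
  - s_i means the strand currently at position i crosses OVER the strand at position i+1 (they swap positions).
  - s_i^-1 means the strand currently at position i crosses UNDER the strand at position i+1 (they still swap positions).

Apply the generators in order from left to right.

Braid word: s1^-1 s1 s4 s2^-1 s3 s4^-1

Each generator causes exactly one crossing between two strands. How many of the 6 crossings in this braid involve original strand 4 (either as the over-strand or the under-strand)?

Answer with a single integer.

Answer: 2

Derivation:
Gen 1: crossing 1x2. Involves strand 4? no. Count so far: 0
Gen 2: crossing 2x1. Involves strand 4? no. Count so far: 0
Gen 3: crossing 4x5. Involves strand 4? yes. Count so far: 1
Gen 4: crossing 2x3. Involves strand 4? no. Count so far: 1
Gen 5: crossing 2x5. Involves strand 4? no. Count so far: 1
Gen 6: crossing 2x4. Involves strand 4? yes. Count so far: 2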